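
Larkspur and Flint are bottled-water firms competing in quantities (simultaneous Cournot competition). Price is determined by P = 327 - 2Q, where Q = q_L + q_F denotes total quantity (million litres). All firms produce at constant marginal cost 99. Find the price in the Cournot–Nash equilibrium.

A representative firm's profit is π_i = q_i(327 - 2Q) - 99q_i.
First-order condition (treating rivals' output as given): 228 - 4q_i - 2q_j = 0.
With identical firms every q_j equals q_i, so q_j = q_i and 228 = 6q_i, giving q_i = 38.
Total output Q = 76, so price P = 327 - 2·76 = 175.

175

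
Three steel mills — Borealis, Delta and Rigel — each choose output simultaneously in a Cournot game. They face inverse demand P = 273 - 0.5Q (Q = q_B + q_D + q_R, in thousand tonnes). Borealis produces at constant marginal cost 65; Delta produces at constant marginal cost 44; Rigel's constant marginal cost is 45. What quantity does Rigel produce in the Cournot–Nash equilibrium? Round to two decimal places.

Borealis's profit: π_B = (273 - 0.5Q)q_B - (65q_B). Setting ∂π_B/∂q_B = 0: 208 - q_B - (1/2)(q_D + q_R) = 0.
Delta's first-order condition: 229 - q_D - (1/2)(q_B + q_R) = 0.
Rigel's profit: π_R = (273 - 0.5Q)q_R - (45q_R). Setting ∂π_R/∂q_R = 0: 228 - q_R - (1/2)(q_B + q_D) = 0.
Adding the 3 conditions: 665 − Q − Q = 0, i.e. Q = 665/2.
Back-substituting: q_B = (208 − 665/4)/(1/2) = 167/2, q_D = (229 − 665/4)/(1/2) = 251/2, q_R = (228 − 665/4)/(1/2) = 247/2.

123.50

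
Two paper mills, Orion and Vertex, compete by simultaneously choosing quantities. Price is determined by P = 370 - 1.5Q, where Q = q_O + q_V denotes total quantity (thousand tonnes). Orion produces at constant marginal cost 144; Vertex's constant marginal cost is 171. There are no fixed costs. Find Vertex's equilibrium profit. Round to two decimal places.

Orion's profit: π_O = (370 - 1.5Q)q_O - (144q_O). Setting ∂π_O/∂q_O = 0: 226 - 3q_O - (3/2)(q_V) = 0.
Vertex's profit: π_V = (370 - 1.5Q)q_V - (171q_V). Setting ∂π_V/∂q_V = 0: 199 - 3q_V - (3/2)(q_O) = 0.
So q_O = (226 - (3/2)q_V)/3 and q_V = (199 - (3/2)q_O)/3.
Substituting one into the other gives q_O = 506/9 and q_V = 344/9.
Price P = 370 - (3/2)·(850/9) = 685/3.
Vertex's profit: (685/3 - 171)·(344/9) = 2191.4074.

2191.41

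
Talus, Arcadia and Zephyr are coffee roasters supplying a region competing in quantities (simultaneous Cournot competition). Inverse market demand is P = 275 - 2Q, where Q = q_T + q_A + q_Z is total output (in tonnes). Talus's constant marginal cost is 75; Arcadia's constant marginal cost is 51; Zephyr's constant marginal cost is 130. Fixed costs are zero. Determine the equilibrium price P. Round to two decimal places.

Talus's profit: π_T = (275 - 2Q)q_T - (75q_T). Setting ∂π_T/∂q_T = 0: 200 - 4q_T - 2(q_A + q_Z) = 0.
Arcadia's first-order condition: 224 - 4q_A - 2(q_T + q_Z) = 0.
Zephyr's profit: π_Z = (275 - 2Q)q_Z - (130q_Z). Setting ∂π_Z/∂q_Z = 0: 145 - 4q_Z - 2(q_T + q_A) = 0.
Summing all 3 equations gives 569 − 8Q = 0, hence Q = 569/8.
Back-substituting: q_T = (200 − 569/4)/2 = 231/8, q_A = (224 − 569/4)/2 = 327/8, q_Z = (145 − 569/4)/2 = 11/8.
Total output Q = 569/8, so price P = 275 - 2·(569/8) = 531/4.

132.75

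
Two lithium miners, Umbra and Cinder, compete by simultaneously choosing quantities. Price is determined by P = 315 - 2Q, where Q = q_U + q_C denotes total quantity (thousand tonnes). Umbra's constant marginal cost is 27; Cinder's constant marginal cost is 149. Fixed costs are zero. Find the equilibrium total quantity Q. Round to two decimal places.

75.67

Umbra's profit: π_U = (315 - 2Q)q_U - (27q_U). Setting ∂π_U/∂q_U = 0: 288 - 4q_U - 2(q_C) = 0.
Cinder's first-order condition: 166 - 4q_C - 2(q_U) = 0.
So q_U = (288 - 2q_C)/4 and q_C = (166 - 2q_U)/4.
Substituting one into the other gives q_U = 205/3 and q_C = 22/3.
Total output Q = 205/3 + 22/3 = 227/3.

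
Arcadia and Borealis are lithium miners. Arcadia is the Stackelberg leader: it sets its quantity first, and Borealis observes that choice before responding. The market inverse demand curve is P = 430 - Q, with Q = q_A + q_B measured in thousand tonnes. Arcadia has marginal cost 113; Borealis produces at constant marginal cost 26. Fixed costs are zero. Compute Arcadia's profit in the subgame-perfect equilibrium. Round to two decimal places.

6612.50

The follower Borealis best-responds to any q_A: π_B = (430 - Q)q_B - 26q_B.
∂π_B/∂q_B = 404 - q_A - 2q_B = 0 gives the reaction function q_B = (404 - q_A)/2.
The leader anticipates this reaction. Substituting into P = 430 - Q gives P = 228 - (1/2)q_A, so π_A = (228 - (1/2)q_A)q_A - 113q_A.
Leader FOC: 115 - q_A = 0, so q_A = 115.
Then q_B = (404 - 115)/2 = 289/2.
Price P = 430 - 519/2 = 341/2.
Arcadia's profit: (341/2 - 113)·115 = 6612.5000.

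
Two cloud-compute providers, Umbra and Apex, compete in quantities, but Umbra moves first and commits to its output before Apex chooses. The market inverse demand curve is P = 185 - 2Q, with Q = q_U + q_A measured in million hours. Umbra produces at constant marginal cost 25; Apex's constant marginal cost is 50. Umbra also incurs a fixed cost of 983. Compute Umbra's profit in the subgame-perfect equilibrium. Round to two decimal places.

1156.06

The follower Apex best-responds to any q_U: π_A = (185 - 2Q)q_A - 50q_A.
∂π_A/∂q_A = 135 - 2q_U - 4q_A = 0 gives the reaction function q_A = (135 - 2q_U)/4.
The leader anticipates this reaction. Substituting into P = 185 - 2Q gives P = 235/2 - q_U, so π_U = (235/2 - q_U)q_U - 25q_U.
Maximising: ∂π_U/∂q_U = 185/2 - 2q_U = 0, giving q_U = 185/4.
Then q_A = (135 - 2·(185/4))/4 = 85/8.
Price P = 185 - 2·(455/8) = 285/4.
Umbra's profit: (285/4 - 25)·(185/4) - 983 = 1156.0625.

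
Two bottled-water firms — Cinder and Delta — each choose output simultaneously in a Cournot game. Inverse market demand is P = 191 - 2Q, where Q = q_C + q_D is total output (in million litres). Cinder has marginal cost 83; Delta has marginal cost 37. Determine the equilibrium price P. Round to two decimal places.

103.67

Cinder's profit: π_C = (191 - 2Q)q_C - (83q_C). Setting ∂π_C/∂q_C = 0: 108 - 4q_C - 2(q_D) = 0.
Delta's profit: π_D = (191 - 2Q)q_D - (37q_D). Setting ∂π_D/∂q_D = 0: 154 - 4q_D - 2(q_C) = 0.
Rearranging gives the reaction functions q_C = (108 - 2q_D)/4 and q_D = (154 - 2q_C)/4.
Solving the pair: q_C = 31/3, q_D = 100/3.
Total output Q = 131/3, so price P = 191 - 2·(131/3) = 311/3.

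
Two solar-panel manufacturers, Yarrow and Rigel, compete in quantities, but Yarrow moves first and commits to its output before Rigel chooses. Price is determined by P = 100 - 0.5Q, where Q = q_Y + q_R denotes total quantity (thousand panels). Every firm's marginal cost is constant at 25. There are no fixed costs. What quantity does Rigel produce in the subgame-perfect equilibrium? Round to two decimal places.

Solve by backward induction. Given q_Y, the follower Rigel maximises π_R = (100 - (1/2)q_Y - (1/2)q_R)q_R - 25q_R.
Setting the follower's marginal profit to zero, 75 - (1/2)q_Y - q_R = 0, i.e. q_R = (75 - (1/2)q_Y).
Yarrow substitutes q_R(q_Y) into its own profit: π_Y = q_Y(100 - (1/2)q_Y - (75 - (1/2)q_Y)/2) - 25q_Y = (125/2 - (1/4)q_Y)q_Y - 25q_Y.
Leader FOC: 75/2 - (1/2)q_Y = 0, so q_Y = 75.
Then q_R = (75 - (1/2)·75) = 75/2.

37.50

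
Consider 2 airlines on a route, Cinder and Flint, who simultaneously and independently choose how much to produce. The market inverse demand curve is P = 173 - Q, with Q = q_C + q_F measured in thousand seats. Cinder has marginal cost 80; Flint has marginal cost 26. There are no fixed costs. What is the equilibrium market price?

Cinder's profit: π_C = (173 - Q)q_C - (80q_C). Setting ∂π_C/∂q_C = 0: 93 - 2q_C - (q_F) = 0.
Flint's profit: π_F = (173 - Q)q_F - (26q_F). Setting ∂π_F/∂q_F = 0: 147 - 2q_F - (q_C) = 0.
Rearranging gives the reaction functions q_C = (93 - q_F)/2 and q_F = (147 - q_C)/2.
Solving the pair: q_C = 13, q_F = 67.
Total output Q = 80, so price P = 173 - 80 = 93.

93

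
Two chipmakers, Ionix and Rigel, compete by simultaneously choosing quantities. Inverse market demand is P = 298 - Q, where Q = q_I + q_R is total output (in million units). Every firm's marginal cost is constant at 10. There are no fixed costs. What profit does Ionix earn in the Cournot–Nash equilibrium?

9216

A representative firm's profit is π_i = q_i(298 - Q) - 10q_i.
Setting ∂π_i/∂q_i = 0 with rivals' quantities fixed: 288 - 2q_i - q_j = 0.
With identical firms every q_j equals q_i, so q_j = q_i and 288 = 3q_i, giving q_i = 96.
Price P = 298 - 192 = 106.
Ionix's profit: (106 - 10)·96 = 9216.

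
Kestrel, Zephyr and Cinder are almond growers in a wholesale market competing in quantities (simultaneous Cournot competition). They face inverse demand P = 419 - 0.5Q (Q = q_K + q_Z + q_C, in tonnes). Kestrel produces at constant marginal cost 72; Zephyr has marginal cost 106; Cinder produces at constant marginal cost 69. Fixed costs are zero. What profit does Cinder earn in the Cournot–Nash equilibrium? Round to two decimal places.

19012.50

Kestrel's profit: π_K = (419 - 0.5Q)q_K - (72q_K). Setting ∂π_K/∂q_K = 0: 347 - q_K - (1/2)(q_Z + q_C) = 0.
Zephyr's first-order condition: 313 - q_Z - (1/2)(q_K + q_C) = 0.
Cinder's first-order condition: 350 - q_C - (1/2)(q_K + q_Z) = 0.
Adding the 3 first-order conditions: 1010 − 2Q = 0, so Q = 505.
Back-substituting: q_K = (347 − 505/2)/(1/2) = 189, q_Z = (313 − 505/2)/(1/2) = 121, q_C = (350 − 505/2)/(1/2) = 195.
Price P = 419 - (1/2)·505 = 333/2.
Cinder's profit: (333/2 - 69)·195 = 19012.5000.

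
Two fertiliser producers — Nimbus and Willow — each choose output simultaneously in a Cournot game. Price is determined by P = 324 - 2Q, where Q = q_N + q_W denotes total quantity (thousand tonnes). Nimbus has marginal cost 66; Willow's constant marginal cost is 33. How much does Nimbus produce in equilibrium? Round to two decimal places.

Nimbus's profit: π_N = (324 - 2Q)q_N - (66q_N). Setting ∂π_N/∂q_N = 0: 258 - 4q_N - 2(q_W) = 0.
Willow's first-order condition: 291 - 4q_W - 2(q_N) = 0.
Best responses: q_N = (258 - 2q_W)/4, q_W = (291 - 2q_N)/4.
Substituting one into the other gives q_N = 75/2 and q_W = 54.

37.50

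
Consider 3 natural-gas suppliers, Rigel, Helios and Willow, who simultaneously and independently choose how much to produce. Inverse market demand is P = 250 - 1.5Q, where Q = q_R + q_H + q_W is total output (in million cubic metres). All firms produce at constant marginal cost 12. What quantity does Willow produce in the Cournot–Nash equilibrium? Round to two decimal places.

A representative firm's profit is π_i = q_i(250 - 1.5Q) - 12q_i.
First-order condition (treating rivals' output as given): 238 - 3q_i - (3/2)·Σ_{j≠i} q_j = 0.
With identical firms every q_j equals q_i, so Σ_{j≠i} q_j = 2q_i and 238 = 6q_i, giving q_i = 119/3.

39.67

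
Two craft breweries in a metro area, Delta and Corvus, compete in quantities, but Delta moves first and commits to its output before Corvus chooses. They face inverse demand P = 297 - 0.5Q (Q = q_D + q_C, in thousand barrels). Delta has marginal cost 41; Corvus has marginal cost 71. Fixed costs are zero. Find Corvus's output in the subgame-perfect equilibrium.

The follower Corvus best-responds to any q_D: π_C = (297 - 0.5Q)q_C - 71q_C.
∂π_C/∂q_C = 226 - (1/2)q_D - q_C = 0 gives the reaction function q_C = (226 - (1/2)q_D).
Delta substitutes q_C(q_D) into its own profit: π_D = q_D(297 - (1/2)q_D - (226 - (1/2)q_D)/2) - 41q_D = (184 - (1/4)q_D)q_D - 41q_D.
Maximising: ∂π_D/∂q_D = 143 - (1/2)q_D = 0, giving q_D = 286.
Then q_C = (226 - (1/2)·286) = 83.

83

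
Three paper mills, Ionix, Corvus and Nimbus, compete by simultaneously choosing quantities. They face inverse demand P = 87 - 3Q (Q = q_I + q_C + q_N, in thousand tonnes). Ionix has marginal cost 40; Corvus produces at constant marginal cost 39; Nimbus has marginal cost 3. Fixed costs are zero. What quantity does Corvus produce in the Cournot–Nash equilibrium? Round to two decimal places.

1.08

Ionix's profit: π_I = (87 - 3Q)q_I - (40q_I). Setting ∂π_I/∂q_I = 0: 47 - 6q_I - 3(q_C + q_N) = 0.
Corvus's first-order condition: 48 - 6q_C - 3(q_I + q_N) = 0.
Nimbus's first-order condition: 84 - 6q_N - 3(q_I + q_C) = 0.
Adding the 3 first-order conditions: 179 − 12Q = 0, so Q = 179/12.
Back-substituting: q_I = (47 − 179/4)/3 = 3/4, q_C = (48 − 179/4)/3 = 13/12, q_N = (84 − 179/4)/3 = 157/12.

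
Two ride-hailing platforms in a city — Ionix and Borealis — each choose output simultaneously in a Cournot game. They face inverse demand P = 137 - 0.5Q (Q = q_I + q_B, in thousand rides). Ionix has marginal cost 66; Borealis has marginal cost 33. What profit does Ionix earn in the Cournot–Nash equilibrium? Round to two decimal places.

Ionix's profit: π_I = (137 - 0.5Q)q_I - (66q_I). Setting ∂π_I/∂q_I = 0: 71 - q_I - (1/2)(q_B) = 0.
Borealis's profit: π_B = (137 - 0.5Q)q_B - (33q_B). Setting ∂π_B/∂q_B = 0: 104 - q_B - (1/2)(q_I) = 0.
Rearranging gives the reaction functions q_I = (71 - (1/2)q_B) and q_B = (104 - (1/2)q_I).
Solving the pair: q_I = 76/3, q_B = 274/3.
Price P = 137 - (1/2)·(350/3) = 236/3.
Ionix's profit: (236/3 - 66)·(76/3) = 320.8889.

320.89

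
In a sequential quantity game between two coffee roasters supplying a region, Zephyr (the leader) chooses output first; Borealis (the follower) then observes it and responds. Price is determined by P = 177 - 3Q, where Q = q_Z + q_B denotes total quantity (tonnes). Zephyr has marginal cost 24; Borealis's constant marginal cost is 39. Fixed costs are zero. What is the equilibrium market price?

Solve by backward induction. Given q_Z, the follower Borealis maximises π_B = (177 - 3q_Z - 3q_B)q_B - 39q_B.
Follower FOC: 138 - 3q_Z - 6q_B = 0, so q_B(q_Z) = (138 - 3q_Z)/6.
The leader anticipates this reaction. Substituting into P = 177 - 3Q gives P = 108 - (3/2)q_Z, so π_Z = (108 - (3/2)q_Z)q_Z - 24q_Z.
Maximising: ∂π_Z/∂q_Z = 84 - 3q_Z = 0, giving q_Z = 28.
Then q_B = (138 - 3·28)/6 = 9.
Total output Q = 37, so price P = 177 - 3·37 = 66.

66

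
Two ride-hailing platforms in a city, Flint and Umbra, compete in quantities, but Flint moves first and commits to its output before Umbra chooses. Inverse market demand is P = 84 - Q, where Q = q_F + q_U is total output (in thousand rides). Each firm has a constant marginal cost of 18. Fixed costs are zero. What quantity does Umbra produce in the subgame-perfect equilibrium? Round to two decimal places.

16.50

Solve by backward induction. Given q_F, the follower Umbra maximises π_U = (84 - q_F - q_U)q_U - 18q_U.
∂π_U/∂q_U = 66 - q_F - 2q_U = 0 gives the reaction function q_U = (66 - q_F)/2.
The leader anticipates this reaction. Substituting into P = 84 - Q gives P = 51 - (1/2)q_F, so π_F = (51 - (1/2)q_F)q_F - 18q_F.
Maximising: ∂π_F/∂q_F = 33 - q_F = 0, giving q_F = 33.
Then q_U = (66 - 33)/2 = 33/2.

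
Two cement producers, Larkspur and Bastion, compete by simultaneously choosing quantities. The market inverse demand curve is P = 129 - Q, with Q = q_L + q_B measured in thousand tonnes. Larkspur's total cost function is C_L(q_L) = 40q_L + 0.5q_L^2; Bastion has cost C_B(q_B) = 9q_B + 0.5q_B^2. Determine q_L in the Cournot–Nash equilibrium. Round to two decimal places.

18.38

Larkspur's profit: π_L = (129 - Q)q_L - (40q_L + (1/2)q_L²). Setting ∂π_L/∂q_L = 0: 89 - 3q_L - (q_B) = 0.
Bastion's first-order condition: 120 - 3q_B - (q_L) = 0.
So q_L = (89 - q_B)/3 and q_B = (120 - q_L)/3.
Substituting one into the other gives q_L = 147/8 and q_B = 271/8.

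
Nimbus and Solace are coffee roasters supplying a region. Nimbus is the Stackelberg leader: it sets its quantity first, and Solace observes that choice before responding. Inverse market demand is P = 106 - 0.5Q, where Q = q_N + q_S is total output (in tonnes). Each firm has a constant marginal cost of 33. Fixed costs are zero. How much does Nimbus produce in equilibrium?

73

Solve by backward induction. Given q_N, the follower Solace maximises π_S = (106 - (1/2)q_N - (1/2)q_S)q_S - 33q_S.
∂π_S/∂q_S = 73 - (1/2)q_N - q_S = 0 gives the reaction function q_S = (73 - (1/2)q_N).
Nimbus substitutes q_S(q_N) into its own profit: π_N = q_N(106 - (1/2)q_N - (73 - (1/2)q_N)/2) - 33q_N = (139/2 - (1/4)q_N)q_N - 33q_N.
The leader's first-order condition 73/2 - (1/2)q_N = 0 yields q_N = 73.
Then q_S = (73 - (1/2)·73) = 73/2.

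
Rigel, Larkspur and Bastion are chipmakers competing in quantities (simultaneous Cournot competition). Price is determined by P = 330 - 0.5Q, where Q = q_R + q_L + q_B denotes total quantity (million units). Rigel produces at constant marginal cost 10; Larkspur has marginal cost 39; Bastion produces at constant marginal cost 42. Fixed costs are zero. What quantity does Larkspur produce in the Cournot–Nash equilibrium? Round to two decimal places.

132.50

Rigel's profit: π_R = (330 - 0.5Q)q_R - (10q_R). Setting ∂π_R/∂q_R = 0: 320 - q_R - (1/2)(q_L + q_B) = 0.
Larkspur's first-order condition: 291 - q_L - (1/2)(q_R + q_B) = 0.
Bastion's first-order condition: 288 - q_B - (1/2)(q_R + q_L) = 0.
Adding the 3 first-order conditions: 899 − 2Q = 0, so Q = 899/2.
Back-substituting: q_R = (320 − 899/4)/(1/2) = 381/2, q_L = (291 − 899/4)/(1/2) = 265/2, q_B = (288 − 899/4)/(1/2) = 253/2.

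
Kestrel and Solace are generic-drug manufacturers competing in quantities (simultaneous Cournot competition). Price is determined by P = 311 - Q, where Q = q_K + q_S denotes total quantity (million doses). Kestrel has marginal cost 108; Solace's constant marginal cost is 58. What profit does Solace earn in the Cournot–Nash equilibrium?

10201

Kestrel's profit: π_K = (311 - Q)q_K - (108q_K). Setting ∂π_K/∂q_K = 0: 203 - 2q_K - (q_S) = 0.
Solace's profit: π_S = (311 - Q)q_S - (58q_S). Setting ∂π_S/∂q_S = 0: 253 - 2q_S - (q_K) = 0.
So q_K = (203 - q_S)/2 and q_S = (253 - q_K)/2.
Solving the pair: q_K = 51, q_S = 101.
Price P = 311 - 152 = 159.
Solace's profit: (159 - 58)·101 = 10201.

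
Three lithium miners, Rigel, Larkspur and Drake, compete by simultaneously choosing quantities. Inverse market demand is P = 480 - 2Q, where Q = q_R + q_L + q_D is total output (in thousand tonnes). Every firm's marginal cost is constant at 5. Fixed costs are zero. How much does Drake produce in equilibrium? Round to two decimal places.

59.38

A representative firm's profit is π_i = q_i(480 - 2Q) - 5q_i.
Setting ∂π_i/∂q_i = 0 with rivals' quantities fixed: 475 - 4q_i - 2·Σ_{j≠i} q_j = 0.
With identical firms every q_j equals q_i, so Σ_{j≠i} q_j = 2q_i and 475 = 8q_i, giving q_i = 475/8.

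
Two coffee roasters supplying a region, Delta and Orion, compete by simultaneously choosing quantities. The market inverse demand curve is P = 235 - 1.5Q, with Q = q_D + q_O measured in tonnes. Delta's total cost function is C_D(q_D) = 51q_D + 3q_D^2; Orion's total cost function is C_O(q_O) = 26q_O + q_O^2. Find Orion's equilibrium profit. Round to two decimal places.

3523.85

Delta's profit: π_D = (235 - 1.5Q)q_D - (51q_D + 3q_D²). Setting ∂π_D/∂q_D = 0: 184 - 9q_D - (3/2)(q_O) = 0.
Orion's profit: π_O = (235 - 1.5Q)q_O - (26q_O + q_O²). Setting ∂π_O/∂q_O = 0: 209 - 5q_O - (3/2)(q_D) = 0.
Best responses: q_D = (184 - (3/2)q_O)/9, q_O = (209 - (3/2)q_D)/5.
Solving the pair: q_D = 14.1871, q_O = 37.5439.
Price P = 235 - (3/2)·51.7310 = 157.4035.
Orion's profit: 157.4035·37.5439 - 26·37.5439 - 37.5439² = 3523.8535.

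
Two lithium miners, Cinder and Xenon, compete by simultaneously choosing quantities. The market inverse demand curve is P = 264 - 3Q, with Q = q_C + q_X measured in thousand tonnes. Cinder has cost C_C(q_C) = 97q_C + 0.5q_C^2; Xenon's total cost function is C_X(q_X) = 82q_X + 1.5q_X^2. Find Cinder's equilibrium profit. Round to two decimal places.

Cinder's profit: π_C = (264 - 3Q)q_C - (97q_C + (1/2)q_C²). Setting ∂π_C/∂q_C = 0: 167 - 7q_C - 3(q_X) = 0.
Xenon's first-order condition: 182 - 9q_X - 3(q_C) = 0.
Best responses: q_C = (167 - 3q_X)/7, q_X = (182 - 3q_C)/9.
Substituting one into the other gives q_C = 319/18 and q_X = 773/54.
Price P = 264 - 3·(865/27) = 1511/9.
Cinder's profit: (1511/9)·(319/18) - 97·(319/18) - (1/2)(319/18)² = 1099.2701.

1099.27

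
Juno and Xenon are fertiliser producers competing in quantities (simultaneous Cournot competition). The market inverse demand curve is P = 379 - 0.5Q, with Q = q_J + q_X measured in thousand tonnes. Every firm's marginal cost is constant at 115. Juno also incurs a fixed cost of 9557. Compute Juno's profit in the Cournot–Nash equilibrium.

Each firm earns π_i = (379 - 0.5Q)q_i - 115q_i.
First-order condition (treating rivals' output as given): 264 - q_i - (1/2)q_j = 0.
By symmetry each firm produces the same amount; substituting q_j = q_i yields q_i = 264/(3/2) = 176.
Price P = 379 - (1/2)·352 = 203.
Juno's profit: (203 - 115)·176 - 9557 = 5931.

5931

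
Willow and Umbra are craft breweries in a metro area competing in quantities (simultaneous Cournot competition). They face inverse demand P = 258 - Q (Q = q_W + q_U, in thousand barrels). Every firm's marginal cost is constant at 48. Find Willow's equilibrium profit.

4900

A representative firm's profit is π_i = q_i(258 - Q) - 48q_i.
Setting ∂π_i/∂q_i = 0 with rivals' quantities fixed: 210 - 2q_i - q_j = 0.
With identical firms every q_j equals q_i, so q_j = q_i and 210 = 3q_i, giving q_i = 70.
Price P = 258 - 140 = 118.
Willow's profit: (118 - 48)·70 = 4900.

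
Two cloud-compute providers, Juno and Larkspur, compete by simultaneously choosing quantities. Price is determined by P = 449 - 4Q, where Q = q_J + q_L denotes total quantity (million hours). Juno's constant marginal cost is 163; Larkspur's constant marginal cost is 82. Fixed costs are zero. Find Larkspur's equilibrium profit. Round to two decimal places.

Juno's profit: π_J = (449 - 4Q)q_J - (163q_J). Setting ∂π_J/∂q_J = 0: 286 - 8q_J - 4(q_L) = 0.
Larkspur's profit: π_L = (449 - 4Q)q_L - (82q_L). Setting ∂π_L/∂q_L = 0: 367 - 8q_L - 4(q_J) = 0.
Best responses: q_J = (286 - 4q_L)/8, q_L = (367 - 4q_J)/8.
Substituting one into the other gives q_J = 205/12 and q_L = 112/3.
Price P = 449 - 4·(653/12) = 694/3.
Larkspur's profit: (694/3 - 82)·(112/3) = 5575.1111.

5575.11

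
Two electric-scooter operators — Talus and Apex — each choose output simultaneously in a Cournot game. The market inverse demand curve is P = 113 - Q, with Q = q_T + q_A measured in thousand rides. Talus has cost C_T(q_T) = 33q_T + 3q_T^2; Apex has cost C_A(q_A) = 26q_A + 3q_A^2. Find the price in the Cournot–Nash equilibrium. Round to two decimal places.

Talus's profit: π_T = (113 - Q)q_T - (33q_T + 3q_T²). Setting ∂π_T/∂q_T = 0: 80 - 8q_T - (q_A) = 0.
Apex's profit: π_A = (113 - Q)q_A - (26q_A + 3q_A²). Setting ∂π_A/∂q_A = 0: 87 - 8q_A - (q_T) = 0.
So q_T = (80 - q_A)/8 and q_A = (87 - q_T)/8.
Substituting one into the other gives q_T = 79/9 and q_A = 88/9.
Total output Q = 167/9, so price P = 113 - 167/9 = 850/9.

94.44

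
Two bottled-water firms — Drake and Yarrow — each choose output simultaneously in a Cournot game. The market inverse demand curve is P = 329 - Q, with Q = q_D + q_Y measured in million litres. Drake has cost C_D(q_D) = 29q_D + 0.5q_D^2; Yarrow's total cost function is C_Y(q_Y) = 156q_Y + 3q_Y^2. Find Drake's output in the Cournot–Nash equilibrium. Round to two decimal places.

96.83

Drake's profit: π_D = (329 - Q)q_D - (29q_D + (1/2)q_D²). Setting ∂π_D/∂q_D = 0: 300 - 3q_D - (q_Y) = 0.
Yarrow's profit: π_Y = (329 - Q)q_Y - (156q_Y + 3q_Y²). Setting ∂π_Y/∂q_Y = 0: 173 - 8q_Y - (q_D) = 0.
Best responses: q_D = (300 - q_Y)/3, q_Y = (173 - q_D)/8.
Substituting one into the other gives q_D = 96.8261 and q_Y = 219/23.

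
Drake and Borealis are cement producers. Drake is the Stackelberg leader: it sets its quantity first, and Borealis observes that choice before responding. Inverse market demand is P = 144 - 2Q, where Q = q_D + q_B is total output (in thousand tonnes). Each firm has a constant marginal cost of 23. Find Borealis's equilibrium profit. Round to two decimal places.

457.53

The follower Borealis best-responds to any q_D: π_B = (144 - 2Q)q_B - 23q_B.
Setting the follower's marginal profit to zero, 121 - 2q_D - 4q_B = 0, i.e. q_B = (121 - 2q_D)/4.
Drake substitutes q_B(q_D) into its own profit: π_D = q_D(144 - 2q_D - (121 - 2q_D)/2) - 23q_D = (167/2 - q_D)q_D - 23q_D.
Maximising: ∂π_D/∂q_D = 121/2 - 2q_D = 0, giving q_D = 121/4.
Then q_B = (121 - 2·(121/4))/4 = 121/8.
Price P = 144 - 2·(363/8) = 213/4.
Borealis's profit: (213/4 - 23)·(121/8) = 457.5313.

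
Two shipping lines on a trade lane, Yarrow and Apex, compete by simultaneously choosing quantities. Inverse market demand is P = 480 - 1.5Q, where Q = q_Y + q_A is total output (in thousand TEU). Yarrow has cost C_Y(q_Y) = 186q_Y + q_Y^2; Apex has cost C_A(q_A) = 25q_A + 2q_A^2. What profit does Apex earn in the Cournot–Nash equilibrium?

10976

Yarrow's profit: π_Y = (480 - 1.5Q)q_Y - (186q_Y + q_Y²). Setting ∂π_Y/∂q_Y = 0: 294 - 5q_Y - (3/2)(q_A) = 0.
Apex's profit: π_A = (480 - 1.5Q)q_A - (25q_A + 2q_A²). Setting ∂π_A/∂q_A = 0: 455 - 7q_A - (3/2)(q_Y) = 0.
Best responses: q_Y = (294 - (3/2)q_A)/5, q_A = (455 - (3/2)q_Y)/7.
Solving the pair: q_Y = 42, q_A = 56.
Price P = 480 - (3/2)·98 = 333.
Apex's profit: 333·56 - 25·56 - 2·56² = 10976.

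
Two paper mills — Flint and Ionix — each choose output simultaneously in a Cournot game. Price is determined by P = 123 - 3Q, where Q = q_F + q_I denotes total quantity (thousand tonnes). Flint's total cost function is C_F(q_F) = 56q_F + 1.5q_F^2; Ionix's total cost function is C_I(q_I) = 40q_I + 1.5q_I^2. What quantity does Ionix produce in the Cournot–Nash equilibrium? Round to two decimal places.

7.58

Flint's profit: π_F = (123 - 3Q)q_F - (56q_F + (3/2)q_F²). Setting ∂π_F/∂q_F = 0: 67 - 9q_F - 3(q_I) = 0.
Ionix's first-order condition: 83 - 9q_I - 3(q_F) = 0.
Rearranging gives the reaction functions q_F = (67 - 3q_I)/9 and q_I = (83 - 3q_F)/9.
Solving the pair: q_F = 59/12, q_I = 91/12.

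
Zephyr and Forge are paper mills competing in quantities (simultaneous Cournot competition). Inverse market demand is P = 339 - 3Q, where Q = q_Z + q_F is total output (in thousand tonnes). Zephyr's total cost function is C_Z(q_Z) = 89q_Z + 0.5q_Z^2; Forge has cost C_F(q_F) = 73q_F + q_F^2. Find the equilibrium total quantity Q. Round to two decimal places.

49.23

Zephyr's profit: π_Z = (339 - 3Q)q_Z - (89q_Z + (1/2)q_Z²). Setting ∂π_Z/∂q_Z = 0: 250 - 7q_Z - 3(q_F) = 0.
Forge's profit: π_F = (339 - 3Q)q_F - (73q_F + q_F²). Setting ∂π_F/∂q_F = 0: 266 - 8q_F - 3(q_Z) = 0.
Best responses: q_Z = (250 - 3q_F)/7, q_F = (266 - 3q_Z)/8.
Solving the pair: q_Z = 1202/47, q_F = 1112/47.
Total output Q = 1202/47 + 1112/47 = 49.2340.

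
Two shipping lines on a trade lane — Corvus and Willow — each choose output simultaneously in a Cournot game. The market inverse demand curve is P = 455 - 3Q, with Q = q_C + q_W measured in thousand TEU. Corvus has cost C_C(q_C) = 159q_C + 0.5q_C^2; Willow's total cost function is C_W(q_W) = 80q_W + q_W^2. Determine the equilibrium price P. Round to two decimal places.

Corvus's profit: π_C = (455 - 3Q)q_C - (159q_C + (1/2)q_C²). Setting ∂π_C/∂q_C = 0: 296 - 7q_C - 3(q_W) = 0.
Willow's profit: π_W = (455 - 3Q)q_W - (80q_W + q_W²). Setting ∂π_W/∂q_W = 0: 375 - 8q_W - 3(q_C) = 0.
So q_C = (296 - 3q_W)/7 and q_W = (375 - 3q_C)/8.
Substituting one into the other gives q_C = 1243/47 and q_W = 1737/47.
Total output Q = 63.4043, so price P = 455 - 3·63.4043 = 264.7872.

264.79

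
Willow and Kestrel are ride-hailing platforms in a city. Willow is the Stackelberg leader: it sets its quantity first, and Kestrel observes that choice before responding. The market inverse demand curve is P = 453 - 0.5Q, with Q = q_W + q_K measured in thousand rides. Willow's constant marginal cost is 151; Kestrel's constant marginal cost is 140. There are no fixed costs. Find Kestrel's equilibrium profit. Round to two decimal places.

Solve by backward induction. Given q_W, the follower Kestrel maximises π_K = (453 - (1/2)q_W - (1/2)q_K)q_K - 140q_K.
Setting the follower's marginal profit to zero, 313 - (1/2)q_W - q_K = 0, i.e. q_K = (313 - (1/2)q_W).
The leader anticipates this reaction. Substituting into P = 453 - 0.5Q gives P = 593/2 - (1/4)q_W, so π_W = (593/2 - (1/4)q_W)q_W - 151q_W.
Leader FOC: 291/2 - (1/2)q_W = 0, so q_W = 291.
Then q_K = (313 - (1/2)·291) = 335/2.
Price P = 453 - (1/2)·(917/2) = 895/4.
Kestrel's profit: (895/4 - 140)·(335/2) = 14028.1250.

14028.13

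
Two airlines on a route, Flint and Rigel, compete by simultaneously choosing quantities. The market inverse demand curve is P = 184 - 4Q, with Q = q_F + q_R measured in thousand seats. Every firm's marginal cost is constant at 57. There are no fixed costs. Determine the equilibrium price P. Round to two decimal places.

99.33

Each firm earns π_i = (184 - 4Q)q_i - 57q_i.
First-order condition (treating rivals' output as given): 127 - 8q_i - 4q_j = 0.
By symmetry each firm produces the same amount; substituting q_j = q_i yields q_i = 127/12.
Total output Q = 127/6, so price P = 184 - 4·(127/6) = 298/3.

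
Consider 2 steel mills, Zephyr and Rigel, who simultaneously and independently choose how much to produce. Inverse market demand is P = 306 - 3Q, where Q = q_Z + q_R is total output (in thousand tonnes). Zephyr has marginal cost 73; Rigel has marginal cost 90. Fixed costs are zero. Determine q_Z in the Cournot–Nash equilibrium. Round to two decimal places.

Zephyr's profit: π_Z = (306 - 3Q)q_Z - (73q_Z). Setting ∂π_Z/∂q_Z = 0: 233 - 6q_Z - 3(q_R) = 0.
Rigel's profit: π_R = (306 - 3Q)q_R - (90q_R). Setting ∂π_R/∂q_R = 0: 216 - 6q_R - 3(q_Z) = 0.
Best responses: q_Z = (233 - 3q_R)/6, q_R = (216 - 3q_Z)/6.
Substituting one into the other gives q_Z = 250/9 and q_R = 199/9.

27.78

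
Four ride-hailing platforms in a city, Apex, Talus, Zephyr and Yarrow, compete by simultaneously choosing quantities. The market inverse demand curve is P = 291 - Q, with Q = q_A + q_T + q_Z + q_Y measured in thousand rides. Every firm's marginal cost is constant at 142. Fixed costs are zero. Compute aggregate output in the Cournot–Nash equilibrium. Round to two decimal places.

Each firm earns π_i = (291 - Q)q_i - 142q_i.
First-order condition (treating rivals' output as given): 149 - 2q_i - Σ_{j≠i} q_j = 0.
With identical firms every q_j equals q_i, so Σ_{j≠i} q_j = 3q_i and 149 = 5q_i, giving q_i = 149/5.
Total output Q = 149/5 + 149/5 + 149/5 + 149/5 = 596/5.

119.20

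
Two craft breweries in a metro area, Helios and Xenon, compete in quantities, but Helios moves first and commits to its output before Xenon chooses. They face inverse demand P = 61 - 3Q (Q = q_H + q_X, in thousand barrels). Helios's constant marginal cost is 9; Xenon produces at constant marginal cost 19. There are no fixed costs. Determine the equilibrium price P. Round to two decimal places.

24.50

The follower Xenon best-responds to any q_H: π_X = (61 - 3Q)q_X - 19q_X.
∂π_X/∂q_X = 42 - 3q_H - 6q_X = 0 gives the reaction function q_X = (42 - 3q_H)/6.
The leader anticipates this reaction. Substituting into P = 61 - 3Q gives P = 40 - (3/2)q_H, so π_H = (40 - (3/2)q_H)q_H - 9q_H.
Leader FOC: 31 - 3q_H = 0, so q_H = 31/3.
Then q_X = (42 - 3·(31/3))/6 = 11/6.
Total output Q = 73/6, so price P = 61 - 3·(73/6) = 49/2.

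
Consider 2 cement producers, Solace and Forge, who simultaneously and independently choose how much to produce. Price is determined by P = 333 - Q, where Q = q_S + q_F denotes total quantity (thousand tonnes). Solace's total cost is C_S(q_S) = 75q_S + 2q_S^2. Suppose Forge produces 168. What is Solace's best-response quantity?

15

With the rival's output fixed at 168, Solace's profit is π_S = (333 - 168 - q_S)q_S - (75q_S + 2q_S²) = (165 - q_S)q_S - (75q_S + 2q_S²).
∂π_S/∂q_S = 90 - 6q_S = 0, so q_S = 15.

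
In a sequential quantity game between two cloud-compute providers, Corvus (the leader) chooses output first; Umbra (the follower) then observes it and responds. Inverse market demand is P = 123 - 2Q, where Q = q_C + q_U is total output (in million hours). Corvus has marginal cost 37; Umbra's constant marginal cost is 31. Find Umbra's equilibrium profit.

338

The follower Umbra best-responds to any q_C: π_U = (123 - 2Q)q_U - 31q_U.
Follower FOC: 92 - 2q_C - 4q_U = 0, so q_U(q_C) = (92 - 2q_C)/4.
Corvus substitutes q_U(q_C) into its own profit: π_C = q_C(123 - 2q_C - (92 - 2q_C)/2) - 37q_C = (77 - q_C)q_C - 37q_C.
The leader's first-order condition 40 - 2q_C = 0 yields q_C = 20.
Then q_U = (92 - 2·20)/4 = 13.
Price P = 123 - 2·33 = 57.
Umbra's profit: (57 - 31)·13 = 338.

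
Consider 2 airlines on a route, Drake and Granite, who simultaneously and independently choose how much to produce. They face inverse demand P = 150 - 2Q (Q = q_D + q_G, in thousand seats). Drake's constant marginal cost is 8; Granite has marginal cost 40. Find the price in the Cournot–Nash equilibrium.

Drake's profit: π_D = (150 - 2Q)q_D - (8q_D). Setting ∂π_D/∂q_D = 0: 142 - 4q_D - 2(q_G) = 0.
Granite's first-order condition: 110 - 4q_G - 2(q_D) = 0.
Best responses: q_D = (142 - 2q_G)/4, q_G = (110 - 2q_D)/4.
Solving the pair: q_D = 29, q_G = 13.
Total output Q = 42, so price P = 150 - 2·42 = 66.

66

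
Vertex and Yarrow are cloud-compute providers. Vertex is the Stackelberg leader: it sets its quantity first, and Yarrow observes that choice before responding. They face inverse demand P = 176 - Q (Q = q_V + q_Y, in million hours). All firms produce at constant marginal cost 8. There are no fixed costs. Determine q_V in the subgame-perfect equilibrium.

The follower Yarrow best-responds to any q_V: π_Y = (176 - Q)q_Y - 8q_Y.
Setting the follower's marginal profit to zero, 168 - q_V - 2q_Y = 0, i.e. q_Y = (168 - q_V)/2.
Vertex substitutes q_Y(q_V) into its own profit: π_V = q_V(176 - q_V - (168 - q_V)/2) - 8q_V = (92 - (1/2)q_V)q_V - 8q_V.
Maximising: ∂π_V/∂q_V = 84 - q_V = 0, giving q_V = 84.
Then q_Y = (168 - 84)/2 = 42.

84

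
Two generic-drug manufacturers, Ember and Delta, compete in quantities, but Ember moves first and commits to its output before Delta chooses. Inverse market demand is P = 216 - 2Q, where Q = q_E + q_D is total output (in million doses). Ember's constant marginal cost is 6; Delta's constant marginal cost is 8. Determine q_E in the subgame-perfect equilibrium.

Solve by backward induction. Given q_E, the follower Delta maximises π_D = (216 - 2q_E - 2q_D)q_D - 8q_D.
Setting the follower's marginal profit to zero, 208 - 2q_E - 4q_D = 0, i.e. q_D = (208 - 2q_E)/4.
Ember substitutes q_D(q_E) into its own profit: π_E = q_E(216 - 2q_E - (208 - 2q_E)/2) - 6q_E = (112 - q_E)q_E - 6q_E.
The leader's first-order condition 106 - 2q_E = 0 yields q_E = 53.
Then q_D = (208 - 2·53)/4 = 51/2.

53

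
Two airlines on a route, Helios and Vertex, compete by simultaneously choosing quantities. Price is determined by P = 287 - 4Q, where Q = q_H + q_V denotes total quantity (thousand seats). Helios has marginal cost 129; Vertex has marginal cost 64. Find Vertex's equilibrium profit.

Helios's profit: π_H = (287 - 4Q)q_H - (129q_H). Setting ∂π_H/∂q_H = 0: 158 - 8q_H - 4(q_V) = 0.
Vertex's first-order condition: 223 - 8q_V - 4(q_H) = 0.
Rearranging gives the reaction functions q_H = (158 - 4q_V)/8 and q_V = (223 - 4q_H)/8.
Substituting one into the other gives q_H = 31/4 and q_V = 24.
Price P = 287 - 4·(127/4) = 160.
Vertex's profit: (160 - 64)·24 = 2304.

2304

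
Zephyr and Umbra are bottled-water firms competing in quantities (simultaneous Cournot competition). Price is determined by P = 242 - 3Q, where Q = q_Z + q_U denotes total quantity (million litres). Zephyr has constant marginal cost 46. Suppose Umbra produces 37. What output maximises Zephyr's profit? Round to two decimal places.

14.17

With the rival's output fixed at 37, Zephyr's profit is π_Z = (242 - 3·37 - 3q_Z)q_Z - (46q_Z) = (131 - 3q_Z)q_Z - (46q_Z).
∂π_Z/∂q_Z = 85 - 6q_Z = 0, so q_Z = 85/6.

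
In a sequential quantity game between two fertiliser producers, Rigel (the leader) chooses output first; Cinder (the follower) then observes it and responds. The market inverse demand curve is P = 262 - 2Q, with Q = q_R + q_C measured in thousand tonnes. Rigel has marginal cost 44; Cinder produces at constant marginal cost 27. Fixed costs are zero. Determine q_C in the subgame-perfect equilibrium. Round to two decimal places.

Solve by backward induction. Given q_R, the follower Cinder maximises π_C = (262 - 2q_R - 2q_C)q_C - 27q_C.
∂π_C/∂q_C = 235 - 2q_R - 4q_C = 0 gives the reaction function q_C = (235 - 2q_R)/4.
Rigel substitutes q_C(q_R) into its own profit: π_R = q_R(262 - 2q_R - (235 - 2q_R)/2) - 44q_R = (289/2 - q_R)q_R - 44q_R.
The leader's first-order condition 201/2 - 2q_R = 0 yields q_R = 201/4.
Then q_C = (235 - 2·(201/4))/4 = 269/8.

33.63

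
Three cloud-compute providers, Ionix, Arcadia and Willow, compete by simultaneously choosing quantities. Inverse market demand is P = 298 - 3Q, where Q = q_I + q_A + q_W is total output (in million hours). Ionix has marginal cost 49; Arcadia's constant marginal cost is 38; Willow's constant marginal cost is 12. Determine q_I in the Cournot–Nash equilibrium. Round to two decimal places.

Ionix's profit: π_I = (298 - 3Q)q_I - (49q_I). Setting ∂π_I/∂q_I = 0: 249 - 6q_I - 3(q_A + q_W) = 0.
Arcadia's first-order condition: 260 - 6q_A - 3(q_I + q_W) = 0.
Willow's profit: π_W = (298 - 3Q)q_W - (12q_W). Setting ∂π_W/∂q_W = 0: 286 - 6q_W - 3(q_I + q_A) = 0.
Summing all 3 equations gives 795 − 12Q = 0, hence Q = 265/4.
Back-substituting: q_I = (249 − 795/4)/3 = 67/4, q_A = (260 − 795/4)/3 = 245/12, q_W = (286 − 795/4)/3 = 349/12.

16.75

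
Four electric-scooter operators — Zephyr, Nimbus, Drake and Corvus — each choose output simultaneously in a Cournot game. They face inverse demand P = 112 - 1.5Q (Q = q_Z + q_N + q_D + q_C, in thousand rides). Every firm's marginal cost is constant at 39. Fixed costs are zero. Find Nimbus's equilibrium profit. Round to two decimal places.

A representative firm's profit is π_i = q_i(112 - 1.5Q) - 39q_i.
First-order condition (treating rivals' output as given): 73 - 3q_i - (3/2)·Σ_{j≠i} q_j = 0.
By symmetry each firm produces the same amount; substituting Σ_{j≠i} q_j = 3q_i yields q_i = 73/(15/2) = 146/15.
Price P = 112 - (3/2)·(584/15) = 268/5.
Nimbus's profit: (268/5 - 39)·(146/15) = 142.1067.

142.11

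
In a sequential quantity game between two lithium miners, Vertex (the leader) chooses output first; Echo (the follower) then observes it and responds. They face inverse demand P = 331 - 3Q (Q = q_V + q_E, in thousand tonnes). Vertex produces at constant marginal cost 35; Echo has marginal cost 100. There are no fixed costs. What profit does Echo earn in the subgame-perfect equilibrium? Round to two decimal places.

Solve by backward induction. Given q_V, the follower Echo maximises π_E = (331 - 3q_V - 3q_E)q_E - 100q_E.
∂π_E/∂q_E = 231 - 3q_V - 6q_E = 0 gives the reaction function q_E = (231 - 3q_V)/6.
Vertex substitutes q_E(q_V) into its own profit: π_V = q_V(331 - 3q_V - (231 - 3q_V)/2) - 35q_V = (431/2 - (3/2)q_V)q_V - 35q_V.
Maximising: ∂π_V/∂q_V = 361/2 - 3q_V = 0, giving q_V = 361/6.
Then q_E = (231 - 3·(361/6))/6 = 101/12.
Price P = 331 - 3·(823/12) = 501/4.
Echo's profit: (501/4 - 100)·(101/12) = 212.5208.

212.52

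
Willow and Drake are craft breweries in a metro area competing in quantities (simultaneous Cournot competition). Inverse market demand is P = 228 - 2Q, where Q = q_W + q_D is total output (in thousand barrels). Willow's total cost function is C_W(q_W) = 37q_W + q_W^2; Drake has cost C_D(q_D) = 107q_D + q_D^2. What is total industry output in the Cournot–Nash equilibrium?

39

Willow's profit: π_W = (228 - 2Q)q_W - (37q_W + q_W²). Setting ∂π_W/∂q_W = 0: 191 - 6q_W - 2(q_D) = 0.
Drake's first-order condition: 121 - 6q_D - 2(q_W) = 0.
Rearranging gives the reaction functions q_W = (191 - 2q_D)/6 and q_D = (121 - 2q_W)/6.
Solving the pair: q_W = 113/4, q_D = 43/4.
Total output Q = 113/4 + 43/4 = 39.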